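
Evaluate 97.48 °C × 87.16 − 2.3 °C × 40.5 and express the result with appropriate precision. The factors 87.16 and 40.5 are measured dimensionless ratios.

8403 °C

97.48 × 87.16 = 8496.3568 → 8496 °C (4 s.f., last digit at the 10^0 place).
2.3 × 40.5 = 93.15 → 93 °C (2 s.f., last digit at the 10^0 place).
Difference: 8403.2068 °C; keep the coarser place, 10^0.
Result: 8403 °C.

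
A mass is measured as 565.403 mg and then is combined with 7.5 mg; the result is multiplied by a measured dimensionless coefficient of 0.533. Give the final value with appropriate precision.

565.403 mg + 7.5 mg = 572.903 mg; the sum is limited to 1 decimal place (4 s.f.).
Carrying full precision, 572.903 × 0.533 = 305.357299 mg; 0.533 has 3 s.f., so the result keeps min(4, 3) = 3 s.f.
Rounded to 3 significant figures: 305 mg.

305 mg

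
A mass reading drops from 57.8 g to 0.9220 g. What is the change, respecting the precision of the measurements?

57.8 g − 0.9220 g = 56.8780 g.
Addition/subtraction keeps the fewest decimal places: 57.8 → 1 decimal place, 0.9220 → 4 decimal places; limit is 1.
Rounded to 1 decimal place: 56.9 g.

56.9 g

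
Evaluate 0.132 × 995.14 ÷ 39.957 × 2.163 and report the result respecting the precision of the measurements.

7.11

0.132 × 995.14 ÷ 39.957 × 2.163 = 7.11085397402…
Multiplication/division keeps the fewest significant figures: 0.132 → 3 s.f., 995.14 → 5 s.f., 39.957 → 5 s.f., 2.163 → 4 s.f.; limit is 3.
Rounded to 3 significant figures: 7.11.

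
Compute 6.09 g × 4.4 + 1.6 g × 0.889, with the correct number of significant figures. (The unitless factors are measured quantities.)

6.09 × 4.4 = 26.796 → 27 g (2 s.f., last digit at the 10^0 place).
1.6 × 0.889 = 1.4224 → 1.4 g (2 s.f., last digit at the 10^-1 place).
Sum: 28.2184 g; keep the coarser place, 10^0.
Result: 28 g.

28 g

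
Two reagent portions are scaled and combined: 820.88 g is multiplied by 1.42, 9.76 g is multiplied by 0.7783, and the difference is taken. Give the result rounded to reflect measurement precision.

820.88 × 1.42 = 1165.6496 → 1.17 × 10³ g (3 s.f., last digit at the 10^1 place).
9.76 × 0.7783 = 7.596208 → 7.60 g (3 s.f., last digit at the 10^-2 place).
Difference: 1158.053392 g; keep the coarser place, 10^1.
Result: 1.16 × 10³ g.

1.16 × 10³ g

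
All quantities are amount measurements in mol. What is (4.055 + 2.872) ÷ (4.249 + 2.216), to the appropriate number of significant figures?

4.055 + 2.872 = 6.927, limited to 3 d.p. → 4 s.f.; 4.249 + 2.216 = 6.465, limited to 3 d.p. → 4 s.f.
Carrying full precision, 6.927 ÷ 6.465 = 1.07146171694…; keep min(4, 4) = 4 s.f.
Rounded to 4 significant figures: 1.071.

1.071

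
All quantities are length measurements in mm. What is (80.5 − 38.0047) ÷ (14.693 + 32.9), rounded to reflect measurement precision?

80.5 − 38.0047 = 42.4953, limited to 1 d.p. → 3 s.f.; 14.693 + 32.9 = 47.593, limited to 1 d.p. → 3 s.f.
Carrying full precision, 42.4953 ÷ 47.593 = 0.892889710672…; keep min(3, 3) = 3 s.f.
Rounded to 3 significant figures: 0.893.

0.893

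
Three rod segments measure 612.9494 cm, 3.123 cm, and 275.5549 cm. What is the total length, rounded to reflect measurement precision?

612.9494 cm + 3.123 cm + 275.5549 cm = 891.6273 cm.
Addition/subtraction keeps the fewest decimal places: 612.9494 → 4 decimal places, 3.123 → 3 decimal places, 275.5549 → 4 decimal places; limit is 3.
Rounded to 3 decimal places: 891.627 cm.

891.627 cm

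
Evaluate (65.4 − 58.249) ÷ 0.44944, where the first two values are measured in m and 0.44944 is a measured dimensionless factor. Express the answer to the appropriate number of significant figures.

16 m

65.4 m − 58.249 m = 7.151 m; the difference is limited to 1 decimal place (2 s.f.).
Carrying full precision, 7.151 ÷ 0.44944 = 15.9109113564… m; 0.44944 has 5 s.f., so the result keeps min(2, 5) = 2 s.f.
Rounded to 2 significant figures: 16 m.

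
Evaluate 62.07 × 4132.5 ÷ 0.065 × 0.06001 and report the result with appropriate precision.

62.07 × 4132.5 ÷ 0.065 × 0.06001 = 236812.639119…
Multiplication/division keeps the fewest significant figures: 62.07 → 4 s.f., 4132.5 → 5 s.f., 0.065 → 2 s.f., 0.06001 → 4 s.f.; limit is 2.
Rounded to 2 significant figures: 2.4 × 10^5.

2.4 × 10^5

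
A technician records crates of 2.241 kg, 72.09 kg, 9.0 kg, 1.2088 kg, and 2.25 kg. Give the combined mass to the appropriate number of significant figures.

86.8 kg

2.241 kg + 72.09 kg + 9.0 kg + 1.2088 kg + 2.25 kg = 86.7898 kg.
Addition/subtraction keeps the fewest decimal places: 2.241 → 3 decimal places, 72.09 → 2 decimal places, 9.0 → 1 decimal place, 1.2088 → 4 decimal places, 2.25 → 2 decimal places; limit is 1.
Rounded to 1 decimal place: 86.8 kg.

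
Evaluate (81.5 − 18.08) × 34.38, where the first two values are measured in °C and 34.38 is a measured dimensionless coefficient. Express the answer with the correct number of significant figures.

2.18 × 10^3 °C

81.5 °C − 18.08 °C = 63.42 °C; the difference is limited to 1 decimal place (3 s.f.).
Carrying full precision, 63.42 × 34.38 = 2180.3796 °C; 34.38 has 4 s.f., so the result keeps min(3, 4) = 3 s.f.
Rounded to 3 significant figures: 2.18 × 10^3 °C.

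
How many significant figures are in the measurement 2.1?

2

2.1: every digit is nonzero and significant.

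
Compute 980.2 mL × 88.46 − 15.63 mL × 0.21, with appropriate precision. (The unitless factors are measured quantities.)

8.671 × 10^4 mL

980.2 × 88.46 = 86708.492 → 8.671 × 10^4 mL (4 s.f., last digit at the 10^1 place).
15.63 × 0.21 = 3.2823 → 3.3 mL (2 s.f., last digit at the 10^-1 place).
Difference: 86705.2097 mL; keep the coarser place, 10^1.
Result: 8.671 × 10^4 mL.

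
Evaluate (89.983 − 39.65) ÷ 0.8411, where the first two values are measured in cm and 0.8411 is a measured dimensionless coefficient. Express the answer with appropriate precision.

59.84 cm

89.983 cm − 39.65 cm = 50.333 cm; the difference is limited to 2 decimal places (4 s.f.).
Carrying full precision, 50.333 ÷ 0.8411 = 59.8418737368… cm; 0.8411 has 4 s.f., so the result keeps min(4, 4) = 4 s.f.
Rounded to 4 significant figures: 59.84 cm.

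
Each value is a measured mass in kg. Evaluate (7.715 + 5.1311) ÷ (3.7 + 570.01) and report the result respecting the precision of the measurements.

2.239 × 10^-2

7.715 + 5.1311 = 12.8461, limited to 3 d.p. → 5 s.f.; 3.7 + 570.01 = 573.71, limited to 1 d.p. → 4 s.f.
Carrying full precision, 12.8461 ÷ 573.71 = 0.0223912778233…; keep min(5, 4) = 4 s.f.
Rounded to 4 significant figures: 2.239 × 10^-2.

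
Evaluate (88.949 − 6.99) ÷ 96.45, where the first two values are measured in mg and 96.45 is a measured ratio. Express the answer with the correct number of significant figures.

0.8498 mg

88.949 mg − 6.99 mg = 81.959 mg; the difference is limited to 2 decimal places (4 s.f.).
Carrying full precision, 81.959 ÷ 96.45 = 0.849756350441… mg; 96.45 has 4 s.f., so the result keeps min(4, 4) = 4 s.f.
Rounded to 4 significant figures: 0.8498 mg.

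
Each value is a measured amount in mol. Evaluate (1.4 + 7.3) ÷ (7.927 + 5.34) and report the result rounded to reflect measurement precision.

0.66

1.4 + 7.3 = 8.7, limited to 1 d.p. → 2 s.f.; 7.927 + 5.34 = 13.267, limited to 2 d.p. → 4 s.f.
Carrying full precision, 8.7 ÷ 13.267 = 0.65576241803…; keep min(2, 4) = 2 s.f.
Rounded to 2 significant figures: 0.66.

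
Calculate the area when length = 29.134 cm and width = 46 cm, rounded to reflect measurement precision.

area = 29.134 cm × 46 cm = 1340.164 cm².
29.134 has 5 significant figures; 46 has 2.
Division/multiplication keeps the fewest: 2 significant figures.
Rounded: 1.3 × 10³ cm².

1.3 × 10³ cm²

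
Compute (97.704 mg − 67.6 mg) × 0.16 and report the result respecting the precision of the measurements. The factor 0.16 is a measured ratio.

97.704 mg − 67.6 mg = 30.104 mg; the difference is limited to 1 decimal place (3 s.f.).
Carrying full precision, 30.104 × 0.16 = 4.81664 mg; 0.16 has 2 s.f., so the result keeps min(3, 2) = 2 s.f.
Rounded to 2 significant figures: 4.8 mg.

4.8 mg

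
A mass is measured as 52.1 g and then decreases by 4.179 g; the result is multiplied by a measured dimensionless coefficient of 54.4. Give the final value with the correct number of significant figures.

52.1 g − 4.179 g = 47.921 g; the difference is limited to 1 decimal place (3 s.f.).
Carrying full precision, 47.921 × 54.4 = 2606.9024 g; 54.4 has 3 s.f., so the result keeps min(3, 3) = 3 s.f.
Rounded to 3 significant figures: 2.61 × 10³ g.

2.61 × 10³ g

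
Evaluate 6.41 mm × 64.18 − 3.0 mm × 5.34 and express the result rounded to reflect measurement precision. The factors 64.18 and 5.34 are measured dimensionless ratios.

6.41 × 64.18 = 411.3938 → 411 mm (3 s.f., last digit at the 10^0 place).
3.0 × 5.34 = 16.02 → 16 mm (2 s.f., last digit at the 10^0 place).
Difference: 395.3738 mm; keep the coarser place, 10^0.
Result: 395 mm.

395 mm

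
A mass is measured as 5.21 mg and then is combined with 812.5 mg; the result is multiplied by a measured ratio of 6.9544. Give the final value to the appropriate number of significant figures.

5687 mg

5.21 mg + 812.5 mg = 817.71 mg; the sum is limited to 1 decimal place (4 s.f.).
Carrying full precision, 817.71 × 6.9544 = 5686.682424 mg; 6.9544 has 5 s.f., so the result keeps min(4, 5) = 4 s.f.
Rounded to 4 significant figures: 5687 mg.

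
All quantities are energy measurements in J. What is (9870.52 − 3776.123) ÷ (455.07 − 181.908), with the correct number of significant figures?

22.311

9870.52 − 3776.123 = 6094.397, limited to 2 d.p. → 6 s.f.; 455.07 − 181.908 = 273.162, limited to 2 d.p. → 5 s.f.
Carrying full precision, 6094.397 ÷ 273.162 = 22.3105593018…; keep min(6, 5) = 5 s.f.
Rounded to 5 significant figures: 22.311.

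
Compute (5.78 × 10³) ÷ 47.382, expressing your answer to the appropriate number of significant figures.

(5.78 × 10³) ÷ 47.382 = 121.987252543…
Multiplication/division keeps the fewest significant figures: 5.78 × 10³ → 3 s.f., 47.382 → 5 s.f.; limit is 3.
Rounded to 3 significant figures: 122.

122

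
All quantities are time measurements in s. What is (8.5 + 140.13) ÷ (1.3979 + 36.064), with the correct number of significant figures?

3.967

8.5 + 140.13 = 148.63, limited to 1 d.p. → 4 s.f.; 1.3979 + 36.064 = 37.4619, limited to 3 d.p. → 5 s.f.
Carrying full precision, 148.63 ÷ 37.4619 = 3.96749764427…; keep min(4, 5) = 4 s.f.
Rounded to 4 significant figures: 3.967.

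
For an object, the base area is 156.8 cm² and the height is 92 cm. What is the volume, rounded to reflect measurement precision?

1.4 × 10⁴ cm³

volume = 156.8 cm² × 92 cm = 14425.6 cm³.
156.8 has 4 significant figures; 92 has 2.
Division/multiplication keeps the fewest: 2 significant figures.
Rounded: 1.4 × 10⁴ cm³.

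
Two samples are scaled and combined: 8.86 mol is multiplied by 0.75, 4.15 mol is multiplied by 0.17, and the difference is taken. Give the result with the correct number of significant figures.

8.86 × 0.75 = 6.645 → 6.6 mol (2 s.f., last digit at the 10^-1 place).
4.15 × 0.17 = 0.7055 → 0.71 mol (2 s.f., last digit at the 10^-2 place).
Difference: 5.9395 mol; keep the coarser place, 10^-1.
Result: 5.9 mol.

5.9 mol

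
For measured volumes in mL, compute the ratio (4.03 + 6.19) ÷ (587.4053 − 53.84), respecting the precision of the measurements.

0.01915

4.03 + 6.19 = 10.22, limited to 2 d.p. → 4 s.f.; 587.4053 − 53.84 = 533.5653, limited to 2 d.p. → 5 s.f.
Carrying full precision, 10.22 ÷ 533.5653 = 0.0191541691336…; keep min(4, 5) = 4 s.f.
Rounded to 4 significant figures: 0.01915.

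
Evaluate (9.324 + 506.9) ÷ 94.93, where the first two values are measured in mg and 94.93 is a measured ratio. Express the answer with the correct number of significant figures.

5.438 mg

9.324 mg + 506.9 mg = 516.224 mg; the sum is limited to 1 decimal place (4 s.f.).
Carrying full precision, 516.224 ÷ 94.93 = 5.43794374802… mg; 94.93 has 4 s.f., so the result keeps min(4, 4) = 4 s.f.
Rounded to 4 significant figures: 5.438 mg.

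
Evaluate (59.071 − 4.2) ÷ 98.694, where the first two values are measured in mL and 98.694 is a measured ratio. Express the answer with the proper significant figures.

0.556 mL

59.071 mL − 4.2 mL = 54.871 mL; the difference is limited to 1 decimal place (3 s.f.).
Carrying full precision, 54.871 ÷ 98.694 = 0.555970981012… mL; 98.694 has 5 s.f., so the result keeps min(3, 5) = 3 s.f.
Rounded to 3 significant figures: 0.556 mL.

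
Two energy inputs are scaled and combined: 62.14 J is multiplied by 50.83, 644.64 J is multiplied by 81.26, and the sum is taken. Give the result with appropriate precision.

62.14 × 50.83 = 3158.5762 → 3.159 × 10³ J (4 s.f., last digit at the 10^0 place).
644.64 × 81.26 = 52383.4464 → 5.238 × 10⁴ J (4 s.f., last digit at the 10^1 place).
Sum: 55542.0226 J; keep the coarser place, 10^1.
Result: 5.554 × 10⁴ J.

5.554 × 10⁴ J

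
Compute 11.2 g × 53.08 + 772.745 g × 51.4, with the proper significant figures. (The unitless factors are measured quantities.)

4.03 × 10^4 g

11.2 × 53.08 = 594.496 → 594 g (3 s.f., last digit at the 10^0 place).
772.745 × 51.4 = 39719.093 → 3.97 × 10^4 g (3 s.f., last digit at the 10^2 place).
Sum: 40313.589 g; keep the coarser place, 10^2.
Result: 4.03 × 10^4 g.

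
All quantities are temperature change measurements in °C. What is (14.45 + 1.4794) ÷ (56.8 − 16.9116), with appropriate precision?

0.399

14.45 + 1.4794 = 15.9294, limited to 2 d.p. → 4 s.f.; 56.8 − 16.9116 = 39.8884, limited to 1 d.p. → 3 s.f.
Carrying full precision, 15.9294 ÷ 39.8884 = 0.399349184224…; keep min(4, 3) = 3 s.f.
Rounded to 3 significant figures: 0.399.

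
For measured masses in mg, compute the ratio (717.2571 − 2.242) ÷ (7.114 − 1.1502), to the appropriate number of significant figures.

119.9

717.2571 − 2.242 = 715.0151, limited to 3 d.p. → 6 s.f.; 7.114 − 1.1502 = 5.9638, limited to 3 d.p. → 4 s.f.
Carrying full precision, 715.0151 ÷ 5.9638 = 119.892534961…; keep min(6, 4) = 4 s.f.
Rounded to 4 significant figures: 119.9.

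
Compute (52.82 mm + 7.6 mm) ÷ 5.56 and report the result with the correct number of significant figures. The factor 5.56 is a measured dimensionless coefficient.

52.82 mm + 7.6 mm = 60.42 mm; the sum is limited to 1 decimal place (3 s.f.).
Carrying full precision, 60.42 ÷ 5.56 = 10.8669064748… mm; 5.56 has 3 s.f., so the result keeps min(3, 3) = 3 s.f.
Rounded to 3 significant figures: 10.9 mm.

10.9 mm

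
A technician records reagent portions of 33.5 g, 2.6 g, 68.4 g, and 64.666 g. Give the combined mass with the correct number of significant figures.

33.5 g + 2.6 g + 68.4 g + 64.666 g = 169.166 g.
Addition/subtraction keeps the fewest decimal places: 33.5 → 1 decimal place, 2.6 → 1 decimal place, 68.4 → 1 decimal place, 64.666 → 3 decimal places; limit is 1.
Rounded to 1 decimal place: 169.2 g.

169.2 g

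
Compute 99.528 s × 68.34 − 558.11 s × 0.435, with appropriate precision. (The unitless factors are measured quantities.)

99.528 × 68.34 = 6801.74352 → 6802 s (4 s.f., last digit at the 10^0 place).
558.11 × 0.435 = 242.77785 → 243 s (3 s.f., last digit at the 10^0 place).
Difference: 6558.96567 s; keep the coarser place, 10^0.
Result: 6559 s.

6559 s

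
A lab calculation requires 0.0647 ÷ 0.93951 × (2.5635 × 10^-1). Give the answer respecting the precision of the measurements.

0.0647 ÷ 0.93951 × (2.5635 × 10^-1) = 0.0176537184277…
Multiplication/division keeps the fewest significant figures: 0.0647 → 3 s.f., 0.93951 → 5 s.f., 2.5635 × 10^-1 → 5 s.f.; limit is 3.
Rounded to 3 significant figures: 0.0177.

0.0177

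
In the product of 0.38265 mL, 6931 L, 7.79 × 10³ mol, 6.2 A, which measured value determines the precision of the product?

0.38265 mL → 5 s.f.; 6931 L → 4 s.f.; 7.79 × 10³ mol → 3 s.f.; 6.2 A → 2 s.f.
The fewest is 2 significant figures, from 6.2 A.

6.2 A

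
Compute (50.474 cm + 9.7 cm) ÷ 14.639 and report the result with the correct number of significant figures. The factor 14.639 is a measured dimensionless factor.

4.11 cm

50.474 cm + 9.7 cm = 60.174 cm; the sum is limited to 1 decimal place (3 s.f.).
Carrying full precision, 60.174 ÷ 14.639 = 4.11052667532… cm; 14.639 has 5 s.f., so the result keeps min(3, 5) = 3 s.f.
Rounded to 3 significant figures: 4.11 cm.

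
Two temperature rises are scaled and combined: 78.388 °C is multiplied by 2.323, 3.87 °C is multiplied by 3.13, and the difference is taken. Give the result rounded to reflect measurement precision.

170.0 °C

78.388 × 2.323 = 182.095324 → 182.1 °C (4 s.f., last digit at the 10^-1 place).
3.87 × 3.13 = 12.1131 → 12.1 °C (3 s.f., last digit at the 10^-1 place).
Difference: 169.982224 °C; keep the coarser place, 10^-1.
Result: 170.0 °C.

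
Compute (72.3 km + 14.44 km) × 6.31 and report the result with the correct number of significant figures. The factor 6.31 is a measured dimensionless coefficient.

72.3 km + 14.44 km = 86.74 km; the sum is limited to 1 decimal place (3 s.f.).
Carrying full precision, 86.74 × 6.31 = 547.3294 km; 6.31 has 3 s.f., so the result keeps min(3, 3) = 3 s.f.
Rounded to 3 significant figures: 547 km.

547 km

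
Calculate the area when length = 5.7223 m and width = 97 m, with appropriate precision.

area = 5.7223 m × 97 m = 555.0631 m².
5.7223 has 5 significant figures; 97 has 2.
Division/multiplication keeps the fewest: 2 significant figures.
Rounded: 5.6 × 10^2 m².

5.6 × 10^2 m²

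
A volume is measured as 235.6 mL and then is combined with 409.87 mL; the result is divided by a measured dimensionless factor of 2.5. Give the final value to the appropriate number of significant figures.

235.6 mL + 409.87 mL = 645.47 mL; the sum is limited to 1 decimal place (4 s.f.).
Carrying full precision, 645.47 ÷ 2.5 = 258.188 mL; 2.5 has 2 s.f., so the result keeps min(4, 2) = 2 s.f.
Rounded to 2 significant figures: 2.6 × 10² mL.

2.6 × 10² mL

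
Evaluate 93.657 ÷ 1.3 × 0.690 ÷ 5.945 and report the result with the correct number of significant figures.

8.4

93.657 ÷ 1.3 × 0.690 ÷ 5.945 = 8.36169114317…
Multiplication/division keeps the fewest significant figures: 93.657 → 5 s.f., 1.3 → 2 s.f., 0.690 → 3 s.f., 5.945 → 4 s.f.; limit is 2.
Rounded to 2 significant figures: 8.4.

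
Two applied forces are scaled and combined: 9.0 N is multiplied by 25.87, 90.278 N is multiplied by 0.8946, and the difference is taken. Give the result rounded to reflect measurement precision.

1.5 × 10² N

9.0 × 25.87 = 232.83 → 2.3 × 10² N (2 s.f., last digit at the 10^1 place).
90.278 × 0.8946 = 80.7626988 → 80.76 N (4 s.f., last digit at the 10^-2 place).
Difference: 152.0673012 N; keep the coarser place, 10^1.
Result: 1.5 × 10² N.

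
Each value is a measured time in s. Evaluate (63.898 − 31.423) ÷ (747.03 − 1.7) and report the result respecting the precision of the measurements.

0.04357

63.898 − 31.423 = 32.475, limited to 3 d.p. → 5 s.f.; 747.03 − 1.7 = 745.33, limited to 1 d.p. → 4 s.f.
Carrying full precision, 32.475 ÷ 745.33 = 0.0435713039862…; keep min(5, 4) = 4 s.f.
Rounded to 4 significant figures: 0.04357.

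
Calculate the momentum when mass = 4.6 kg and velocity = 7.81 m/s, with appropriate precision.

36 kg·m/s

momentum = 4.6 kg × 7.81 m/s = 35.926 kg·m/s.
4.6 has 2 significant figures; 7.81 has 3.
Division/multiplication keeps the fewest: 2 significant figures.
Rounded: 36 kg·m/s.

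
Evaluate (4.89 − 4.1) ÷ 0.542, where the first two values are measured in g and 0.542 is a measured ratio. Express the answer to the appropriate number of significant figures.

1 g

4.89 g − 4.1 g = 0.79 g; the difference is limited to 1 decimal place (1 s.f.).
Carrying full precision, 0.79 ÷ 0.542 = 1.45756457565… g; 0.542 has 3 s.f., so the result keeps min(1, 3) = 1 s.f.
Rounded to 1 significant figure: 1 g.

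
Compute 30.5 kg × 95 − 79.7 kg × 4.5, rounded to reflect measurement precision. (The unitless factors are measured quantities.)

2.5 × 10^3 kg

30.5 × 95 = 2897.5 → 2.9 × 10^3 kg (2 s.f., last digit at the 10^2 place).
79.7 × 4.5 = 358.65 → 3.6 × 10^2 kg (2 s.f., last digit at the 10^1 place).
Difference: 2538.85 kg; keep the coarser place, 10^2.
Result: 2.5 × 10^3 kg.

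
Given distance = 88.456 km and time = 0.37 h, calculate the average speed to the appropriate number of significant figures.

average speed = 88.456 km ÷ 0.37 h = 239.07027027… km/h.
88.456 has 5 significant figures; 0.37 has 2.
Division/multiplication keeps the fewest: 2 significant figures.
Rounded: 2.4 × 10² km/h.

2.4 × 10² km/h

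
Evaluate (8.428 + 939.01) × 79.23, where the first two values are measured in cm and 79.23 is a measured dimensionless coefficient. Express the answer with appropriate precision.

8.428 cm + 939.01 cm = 947.438 cm; the sum is limited to 2 decimal places (5 s.f.).
Carrying full precision, 947.438 × 79.23 = 75065.51274 cm; 79.23 has 4 s.f., so the result keeps min(5, 4) = 4 s.f.
Rounded to 4 significant figures: 7.507 × 10^4 cm.

7.507 × 10^4 cm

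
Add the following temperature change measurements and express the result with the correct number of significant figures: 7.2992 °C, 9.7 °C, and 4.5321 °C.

21.5 °C

7.2992 °C + 9.7 °C + 4.5321 °C = 21.5313 °C.
Addition/subtraction keeps the fewest decimal places: 7.2992 → 4 decimal places, 9.7 → 1 decimal place, 4.5321 → 4 decimal places; limit is 1.
Rounded to 1 decimal place: 21.5 °C.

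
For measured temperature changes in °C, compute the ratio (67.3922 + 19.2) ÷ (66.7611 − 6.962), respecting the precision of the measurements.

67.3922 + 19.2 = 86.5922, limited to 1 d.p. → 3 s.f.; 66.7611 − 6.962 = 59.7991, limited to 3 d.p. → 5 s.f.
Carrying full precision, 86.5922 ÷ 59.7991 = 1.44805189376…; keep min(3, 5) = 3 s.f.
Rounded to 3 significant figures: 1.45.

1.45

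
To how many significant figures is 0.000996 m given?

0.000996: leading zeros are not significant.

3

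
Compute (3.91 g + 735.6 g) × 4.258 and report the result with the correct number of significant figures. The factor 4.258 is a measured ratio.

3.91 g + 735.6 g = 739.51 g; the sum is limited to 1 decimal place (4 s.f.).
Carrying full precision, 739.51 × 4.258 = 3148.83358 g; 4.258 has 4 s.f., so the result keeps min(4, 4) = 4 s.f.
Rounded to 4 significant figures: 3149 g.

3149 g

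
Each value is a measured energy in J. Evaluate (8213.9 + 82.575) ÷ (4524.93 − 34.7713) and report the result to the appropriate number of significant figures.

8213.9 + 82.575 = 8296.475, limited to 1 d.p. → 5 s.f.; 4524.93 − 34.7713 = 4490.1587, limited to 2 d.p. → 6 s.f.
Carrying full precision, 8296.475 ÷ 4490.1587 = 1.84770195316…; keep min(5, 6) = 5 s.f.
Rounded to 5 significant figures: 1.8477.

1.8477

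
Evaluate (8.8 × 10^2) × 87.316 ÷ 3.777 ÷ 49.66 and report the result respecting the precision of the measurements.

(8.8 × 10^2) × 87.316 ÷ 3.777 ÷ 49.66 = 409.659286537…
Multiplication/division keeps the fewest significant figures: 8.8 × 10^2 → 2 s.f., 87.316 → 5 s.f., 3.777 → 4 s.f., 49.66 → 4 s.f.; limit is 2.
Rounded to 2 significant figures: 4.1 × 10^2.

4.1 × 10^2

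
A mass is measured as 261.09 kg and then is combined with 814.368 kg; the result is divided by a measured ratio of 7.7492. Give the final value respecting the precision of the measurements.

138.78 kg

261.09 kg + 814.368 kg = 1075.458 kg; the sum is limited to 2 decimal places (6 s.f.).
Carrying full precision, 1075.458 ÷ 7.7492 = 138.783100191… kg; 7.7492 has 5 s.f., so the result keeps min(6, 5) = 5 s.f.
Rounded to 5 significant figures: 138.78 kg.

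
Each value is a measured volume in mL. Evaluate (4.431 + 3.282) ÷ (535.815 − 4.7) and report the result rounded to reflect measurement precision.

0.01452

4.431 + 3.282 = 7.713, limited to 3 d.p. → 4 s.f.; 535.815 − 4.7 = 531.115, limited to 1 d.p. → 4 s.f.
Carrying full precision, 7.713 ÷ 531.115 = 0.0145222786026…; keep min(4, 4) = 4 s.f.
Rounded to 4 significant figures: 0.01452.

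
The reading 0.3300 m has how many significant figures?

4

0.3300: leading zeros are not significant; trailing zeros after a decimal point are significant.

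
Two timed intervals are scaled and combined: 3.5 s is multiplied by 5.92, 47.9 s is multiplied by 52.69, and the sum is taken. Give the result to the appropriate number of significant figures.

2.54 × 10^3 s

3.5 × 5.92 = 20.72 → 21 s (2 s.f., last digit at the 10^0 place).
47.9 × 52.69 = 2523.851 → 2.52 × 10^3 s (3 s.f., last digit at the 10^1 place).
Sum: 2544.571 s; keep the coarser place, 10^1.
Result: 2.54 × 10^3 s.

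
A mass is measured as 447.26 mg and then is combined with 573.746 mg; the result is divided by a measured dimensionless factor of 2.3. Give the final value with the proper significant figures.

4.4 × 10^2 mg

447.26 mg + 573.746 mg = 1021.006 mg; the sum is limited to 2 decimal places (6 s.f.).
Carrying full precision, 1021.006 ÷ 2.3 = 443.915652174… mg; 2.3 has 2 s.f., so the result keeps min(6, 2) = 2 s.f.
Rounded to 2 significant figures: 4.4 × 10^2 mg.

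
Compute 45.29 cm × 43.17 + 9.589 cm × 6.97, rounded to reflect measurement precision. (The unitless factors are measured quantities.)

45.29 × 43.17 = 1955.1693 → 1955 cm (4 s.f., last digit at the 10^0 place).
9.589 × 6.97 = 66.83533 → 66.8 cm (3 s.f., last digit at the 10^-1 place).
Sum: 2022.00463 cm; keep the coarser place, 10^0.
Result: 2022 cm.

2022 cm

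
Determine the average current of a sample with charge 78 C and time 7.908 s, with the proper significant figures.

average current = 78 C ÷ 7.908 s = 9.86342943854… A.
78 has 2 significant figures; 7.908 has 4.
Division/multiplication keeps the fewest: 2 significant figures.
Rounded: 9.9 A.

9.9 A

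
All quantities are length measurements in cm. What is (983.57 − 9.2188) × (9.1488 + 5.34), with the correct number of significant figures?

983.57 − 9.2188 = 974.3512, limited to 2 d.p. → 5 s.f.; 9.1488 + 5.34 = 14.4888, limited to 2 d.p. → 4 s.f.
Carrying full precision, 974.3512 × 14.4888 = 14117.1796666…; keep min(5, 4) = 4 s.f.
Rounded to 4 significant figures: 1.412 × 10⁴ cm².

1.412 × 10⁴ cm²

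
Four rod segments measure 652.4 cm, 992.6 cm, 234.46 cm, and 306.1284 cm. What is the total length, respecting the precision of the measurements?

2185.6 cm

652.4 cm + 992.6 cm + 234.46 cm + 306.1284 cm = 2185.5884 cm.
Addition/subtraction keeps the fewest decimal places: 652.4 → 1 decimal place, 992.6 → 1 decimal place, 234.46 → 2 decimal places, 306.1284 → 4 decimal places; limit is 1.
Rounded to 1 decimal place: 2185.6 cm.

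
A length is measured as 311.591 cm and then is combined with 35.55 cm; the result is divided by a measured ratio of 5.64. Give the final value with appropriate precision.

311.591 cm + 35.55 cm = 347.141 cm; the sum is limited to 2 decimal places (5 s.f.).
Carrying full precision, 347.141 ÷ 5.64 = 61.549822695… cm; 5.64 has 3 s.f., so the result keeps min(5, 3) = 3 s.f.
Rounded to 3 significant figures: 61.5 cm.

61.5 cm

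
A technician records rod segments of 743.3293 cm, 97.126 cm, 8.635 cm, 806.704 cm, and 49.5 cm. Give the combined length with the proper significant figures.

1705.3 cm

743.3293 cm + 97.126 cm + 8.635 cm + 806.704 cm + 49.5 cm = 1705.2943 cm.
Addition/subtraction keeps the fewest decimal places: 743.3293 → 4 decimal places, 97.126 → 3 decimal places, 8.635 → 3 decimal places, 806.704 → 3 decimal places, 49.5 → 1 decimal place; limit is 1.
Rounded to 1 decimal place: 1705.3 cm.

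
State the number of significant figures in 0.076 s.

0.076: leading zeros are not significant.

2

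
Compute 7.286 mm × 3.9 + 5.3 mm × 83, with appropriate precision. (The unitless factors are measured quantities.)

4.7 × 10² mm

7.286 × 3.9 = 28.4154 → 28 mm (2 s.f., last digit at the 10^0 place).
5.3 × 83 = 439.9 → 4.4 × 10² mm (2 s.f., last digit at the 10^1 place).
Sum: 468.3154 mm; keep the coarser place, 10^1.
Result: 4.7 × 10² mm.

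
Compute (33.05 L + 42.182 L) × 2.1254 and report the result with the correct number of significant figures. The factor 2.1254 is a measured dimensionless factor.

33.05 L + 42.182 L = 75.232 L; the sum is limited to 2 decimal places (4 s.f.).
Carrying full precision, 75.232 × 2.1254 = 159.8980928 L; 2.1254 has 5 s.f., so the result keeps min(4, 5) = 4 s.f.
Rounded to 4 significant figures: 159.9 L.

159.9 L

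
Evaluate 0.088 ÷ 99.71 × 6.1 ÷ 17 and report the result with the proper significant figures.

3.2 × 10^-4

0.088 ÷ 99.71 × 6.1 ÷ 17 = 0.000316683086834…
Multiplication/division keeps the fewest significant figures: 0.088 → 2 s.f., 99.71 → 4 s.f., 6.1 → 2 s.f., 17 → 2 s.f.; limit is 2.
Rounded to 2 significant figures: 3.2 × 10^-4.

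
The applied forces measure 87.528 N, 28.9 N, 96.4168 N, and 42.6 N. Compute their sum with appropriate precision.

255.4 N

87.528 N + 28.9 N + 96.4168 N + 42.6 N = 255.4448 N.
Addition/subtraction keeps the fewest decimal places: 87.528 → 3 decimal places, 28.9 → 1 decimal place, 96.4168 → 4 decimal places, 42.6 → 1 decimal place; limit is 1.
Rounded to 1 decimal place: 255.4 N.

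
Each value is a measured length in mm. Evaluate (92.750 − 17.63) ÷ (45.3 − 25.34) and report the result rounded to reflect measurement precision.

92.750 − 17.63 = 75.120, limited to 2 d.p. → 4 s.f.; 45.3 − 25.34 = 19.96, limited to 1 d.p. → 3 s.f.
Carrying full precision, 75.120 ÷ 19.96 = 3.76352705411…; keep min(4, 3) = 3 s.f.
Rounded to 3 significant figures: 3.76.

3.76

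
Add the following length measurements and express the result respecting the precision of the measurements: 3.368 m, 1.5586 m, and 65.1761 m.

3.368 m + 1.5586 m + 65.1761 m = 70.1027 m.
Addition/subtraction keeps the fewest decimal places: 3.368 → 3 decimal places, 1.5586 → 4 decimal places, 65.1761 → 4 decimal places; limit is 3.
Rounded to 3 decimal places: 70.103 m.

70.103 m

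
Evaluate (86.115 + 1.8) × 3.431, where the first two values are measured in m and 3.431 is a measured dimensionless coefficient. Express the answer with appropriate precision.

302 m

86.115 m + 1.8 m = 87.915 m; the sum is limited to 1 decimal place (3 s.f.).
Carrying full precision, 87.915 × 3.431 = 301.636365 m; 3.431 has 4 s.f., so the result keeps min(3, 4) = 3 s.f.
Rounded to 3 significant figures: 302 m.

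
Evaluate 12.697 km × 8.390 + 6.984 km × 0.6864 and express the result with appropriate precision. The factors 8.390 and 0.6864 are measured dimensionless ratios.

111.3 km

12.697 × 8.390 = 106.52783 → 106.5 km (4 s.f., last digit at the 10^-1 place).
6.984 × 0.6864 = 4.7938176 → 4.794 km (4 s.f., last digit at the 10^-3 place).
Sum: 111.3216476 km; keep the coarser place, 10^-1.
Result: 111.3 km.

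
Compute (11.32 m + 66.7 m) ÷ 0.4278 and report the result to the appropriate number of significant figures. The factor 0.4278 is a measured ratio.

11.32 m + 66.7 m = 78.02 m; the sum is limited to 1 decimal place (3 s.f.).
Carrying full precision, 78.02 ÷ 0.4278 = 182.374941561… m; 0.4278 has 4 s.f., so the result keeps min(3, 4) = 3 s.f.
Rounded to 3 significant figures: 182 m.

182 m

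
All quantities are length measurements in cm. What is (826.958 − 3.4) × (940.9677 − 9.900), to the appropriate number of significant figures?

826.958 − 3.4 = 823.558, limited to 1 d.p. → 4 s.f.; 940.9677 − 9.900 = 931.0677, limited to 3 d.p. → 6 s.f.
Carrying full precision, 823.558 × 931.0677 = 766788.252877…; keep min(4, 6) = 4 s.f.
Rounded to 4 significant figures: 7.668 × 10^5 cm².

7.668 × 10^5 cm²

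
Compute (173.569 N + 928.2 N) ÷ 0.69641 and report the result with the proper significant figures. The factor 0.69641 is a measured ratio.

1582.1 N

173.569 N + 928.2 N = 1101.769 N; the sum is limited to 1 decimal place (5 s.f.).
Carrying full precision, 1101.769 ÷ 0.69641 = 1582.06947057… N; 0.69641 has 5 s.f., so the result keeps min(5, 5) = 5 s.f.
Rounded to 5 significant figures: 1582.1 N.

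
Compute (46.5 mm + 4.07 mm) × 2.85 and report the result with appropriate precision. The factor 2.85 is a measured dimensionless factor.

46.5 mm + 4.07 mm = 50.57 mm; the sum is limited to 1 decimal place (3 s.f.).
Carrying full precision, 50.57 × 2.85 = 144.1245 mm; 2.85 has 3 s.f., so the result keeps min(3, 3) = 3 s.f.
Rounded to 3 significant figures: 144 mm.

144 mm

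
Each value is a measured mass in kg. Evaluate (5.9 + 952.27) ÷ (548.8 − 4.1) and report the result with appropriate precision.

1.759

5.9 + 952.27 = 958.17, limited to 1 d.p. → 4 s.f.; 548.8 − 4.1 = 544.7, limited to 1 d.p. → 4 s.f.
Carrying full precision, 958.17 ÷ 544.7 = 1.75907839178…; keep min(4, 4) = 4 s.f.
Rounded to 4 significant figures: 1.759.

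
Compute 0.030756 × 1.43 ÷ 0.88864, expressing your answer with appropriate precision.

0.0495

0.030756 × 1.43 ÷ 0.88864 = 0.0494925729204…
Multiplication/division keeps the fewest significant figures: 0.030756 → 5 s.f., 1.43 → 3 s.f., 0.88864 → 5 s.f.; limit is 3.
Rounded to 3 significant figures: 0.0495.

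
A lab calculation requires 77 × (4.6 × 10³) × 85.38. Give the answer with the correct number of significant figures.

77 × (4.6 × 10³) × 85.38 = 30241596
Multiplication/division keeps the fewest significant figures: 77 → 2 s.f., 4.6 × 10³ → 2 s.f., 85.38 → 4 s.f.; limit is 2.
Rounded to 2 significant figures: 3.0 × 10⁷.

3.0 × 10⁷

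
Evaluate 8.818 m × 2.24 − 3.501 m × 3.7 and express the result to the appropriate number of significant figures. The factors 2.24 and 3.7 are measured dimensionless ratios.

7 m

8.818 × 2.24 = 19.75232 → 19.8 m (3 s.f., last digit at the 10^-1 place).
3.501 × 3.7 = 12.9537 → 13 m (2 s.f., last digit at the 10^0 place).
Difference: 6.79862 m; keep the coarser place, 10^0.
Result: 7 m.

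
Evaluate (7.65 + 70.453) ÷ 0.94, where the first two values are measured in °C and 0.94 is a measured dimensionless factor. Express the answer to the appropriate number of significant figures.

7.65 °C + 70.453 °C = 78.103 °C; the sum is limited to 2 decimal places (4 s.f.).
Carrying full precision, 78.103 ÷ 0.94 = 83.0882978723… °C; 0.94 has 2 s.f., so the result keeps min(4, 2) = 2 s.f.
Rounded to 2 significant figures: 83 °C.

83 °C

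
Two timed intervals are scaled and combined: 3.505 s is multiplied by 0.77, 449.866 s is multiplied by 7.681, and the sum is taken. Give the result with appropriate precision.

3.505 × 0.77 = 2.69885 → 2.7 s (2 s.f., last digit at the 10^-1 place).
449.866 × 7.681 = 3455.420746 → 3455 s (4 s.f., last digit at the 10^0 place).
Sum: 3458.119596 s; keep the coarser place, 10^0.
Result: 3458 s.

3458 s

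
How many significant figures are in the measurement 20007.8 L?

20007.8: zeros between nonzero digits are significant.

6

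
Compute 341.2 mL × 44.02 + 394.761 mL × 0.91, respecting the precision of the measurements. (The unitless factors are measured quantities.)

341.2 × 44.02 = 15019.624 → 1.502 × 10^4 mL (4 s.f., last digit at the 10^1 place).
394.761 × 0.91 = 359.23251 → 3.6 × 10^2 mL (2 s.f., last digit at the 10^1 place).
Sum: 15378.85651 mL; keep the coarser place, 10^1.
Result: 1.538 × 10^4 mL.

1.538 × 10^4 mL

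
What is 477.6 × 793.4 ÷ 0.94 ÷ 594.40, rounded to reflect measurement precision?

6.8 × 10^2

477.6 × 793.4 ÷ 0.94 ÷ 594.40 = 678.187623493…
Multiplication/division keeps the fewest significant figures: 477.6 → 4 s.f., 793.4 → 4 s.f., 0.94 → 2 s.f., 594.40 → 5 s.f.; limit is 2.
Rounded to 2 significant figures: 6.8 × 10^2.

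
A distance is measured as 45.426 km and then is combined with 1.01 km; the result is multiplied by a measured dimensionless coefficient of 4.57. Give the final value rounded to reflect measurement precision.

212 km

45.426 km + 1.01 km = 46.436 km; the sum is limited to 2 decimal places (4 s.f.).
Carrying full precision, 46.436 × 4.57 = 212.21252 km; 4.57 has 3 s.f., so the result keeps min(4, 3) = 3 s.f.
Rounded to 3 significant figures: 212 km.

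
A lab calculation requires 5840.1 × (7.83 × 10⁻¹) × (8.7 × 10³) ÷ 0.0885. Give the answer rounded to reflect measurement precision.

4.5 × 10⁸

5840.1 × (7.83 × 10⁻¹) × (8.7 × 10³) ÷ 0.0885 = 449529324.407…
Multiplication/division keeps the fewest significant figures: 5840.1 → 5 s.f., 7.83 × 10⁻¹ → 3 s.f., 8.7 × 10³ → 2 s.f., 0.0885 → 3 s.f.; limit is 2.
Rounded to 2 significant figures: 4.5 × 10⁸.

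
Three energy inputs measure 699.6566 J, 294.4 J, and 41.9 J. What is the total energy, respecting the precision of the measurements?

1.0360 × 10^3 J

699.6566 J + 294.4 J + 41.9 J = 1035.9566 J.
Addition/subtraction keeps the fewest decimal places: 699.6566 → 4 decimal places, 294.4 → 1 decimal place, 41.9 → 1 decimal place; limit is 1.
Rounded to 1 decimal place: 1.0360 × 10^3 J.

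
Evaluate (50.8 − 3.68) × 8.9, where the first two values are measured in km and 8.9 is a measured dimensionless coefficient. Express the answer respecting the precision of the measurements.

50.8 km − 3.68 km = 47.12 km; the difference is limited to 1 decimal place (3 s.f.).
Carrying full precision, 47.12 × 8.9 = 419.368 km; 8.9 has 2 s.f., so the result keeps min(3, 2) = 2 s.f.
Rounded to 2 significant figures: 4.2 × 10^2 km.

4.2 × 10^2 km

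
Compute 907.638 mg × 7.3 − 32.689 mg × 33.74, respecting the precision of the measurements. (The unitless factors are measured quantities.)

5.5 × 10^3 mg

907.638 × 7.3 = 6625.7574 → 6.6 × 10^3 mg (2 s.f., last digit at the 10^2 place).
32.689 × 33.74 = 1102.92686 → 1.103 × 10^3 mg (4 s.f., last digit at the 10^0 place).
Difference: 5522.83054 mg; keep the coarser place, 10^2.
Result: 5.5 × 10^3 mg.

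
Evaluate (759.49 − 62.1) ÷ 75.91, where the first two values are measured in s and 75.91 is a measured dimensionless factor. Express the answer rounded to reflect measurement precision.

9.187 s

759.49 s − 62.1 s = 697.39 s; the difference is limited to 1 decimal place (4 s.f.).
Carrying full precision, 697.39 ÷ 75.91 = 9.18706362798… s; 75.91 has 4 s.f., so the result keeps min(4, 4) = 4 s.f.
Rounded to 4 significant figures: 9.187 s.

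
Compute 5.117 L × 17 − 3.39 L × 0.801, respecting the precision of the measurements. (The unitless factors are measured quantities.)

84 L

5.117 × 17 = 86.989 → 87 L (2 s.f., last digit at the 10^0 place).
3.39 × 0.801 = 2.71539 → 2.72 L (3 s.f., last digit at the 10^-2 place).
Difference: 84.27361 L; keep the coarser place, 10^0.
Result: 84 L.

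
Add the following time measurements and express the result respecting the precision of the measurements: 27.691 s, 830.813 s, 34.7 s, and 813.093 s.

27.691 s + 830.813 s + 34.7 s + 813.093 s = 1706.297 s.
Addition/subtraction keeps the fewest decimal places: 27.691 → 3 decimal places, 830.813 → 3 decimal places, 34.7 → 1 decimal place, 813.093 → 3 decimal places; limit is 1.
Rounded to 1 decimal place: 1.7063 × 10^3 s.

1.7063 × 10^3 s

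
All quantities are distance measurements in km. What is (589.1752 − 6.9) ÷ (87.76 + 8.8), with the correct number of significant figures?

589.1752 − 6.9 = 582.2752, limited to 1 d.p. → 4 s.f.; 87.76 + 8.8 = 96.56, limited to 1 d.p. → 3 s.f.
Carrying full precision, 582.2752 ÷ 96.56 = 6.0301905551…; keep min(4, 3) = 3 s.f.
Rounded to 3 significant figures: 6.03.

6.03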